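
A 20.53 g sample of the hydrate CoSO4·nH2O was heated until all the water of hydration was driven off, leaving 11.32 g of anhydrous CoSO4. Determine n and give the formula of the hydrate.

CoSO4·7H2O

Mass of water lost = 20.53 − 11.32 = 9.21 g → 9.21 / 18.02 = 0.5111 mol H2O
Molar mass of CoSO4 = 155.00 g/mol → mol CoSO4 = 11.32 / 155.00 = 0.07303
n = 0.5111 / 0.07303 = 7.00 ≈ 7 → CoSO4·7H2O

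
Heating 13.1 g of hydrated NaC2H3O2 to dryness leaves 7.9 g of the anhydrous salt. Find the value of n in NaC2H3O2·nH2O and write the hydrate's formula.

Mass of water lost = 13.1 − 7.9 = 5.2 g → 5.2 / 18.02 = 0.2886 mol H2O
Molar mass of NaC2H3O2 = 82.03 g/mol → mol NaC2H3O2 = 7.9 / 82.03 = 0.0963
n = 0.2886 / 0.0963 = 3.00 ≈ 3 → NaC2H3O2·3H2O

NaC2H3O2·3H2O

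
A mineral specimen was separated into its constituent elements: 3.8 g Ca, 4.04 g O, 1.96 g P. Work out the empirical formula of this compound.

Moles — Ca: 3.8 / 40.08 = 0.09481 mol; O: 4.04 / 16.00 = 0.2525 mol; P: 1.96 / 30.97 = 0.06329 mol
Ratios (÷ 0.06329): Ca 1.498, O 3.990, P 1.000
×2: Ca 3.00, O 7.98, P 2.00 → Ca3O8P2

Ca3O8P2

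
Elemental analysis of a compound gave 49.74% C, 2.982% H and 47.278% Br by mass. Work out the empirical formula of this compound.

Assume 100 g: 49.74 g C, 2.982 g H, 47.278 g Br.
Moles — C: 49.74 / 12.01 = 4.142 mol; H: 2.982 / 1.008 = 2.958 mol; Br: 47.278 / 79.90 = 0.5917 mol
Divide by the smallest (0.5917 mol Br): C 6.999, H 5.000, Br 1.000
→ C7H5Br

C7H5Br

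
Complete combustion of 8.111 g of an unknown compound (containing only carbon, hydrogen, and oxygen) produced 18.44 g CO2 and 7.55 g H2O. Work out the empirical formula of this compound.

mol C = 18.44 / 44.01 = 0.4190; mass C = 0.4190 × 12.01 = 5.032 g
mol H = 2 × (7.55 / 18.02) = 0.8380; mass H = 0.8380 × 1.008 = 0.8447 g
mass O = 8.111 − (5.877) = 2.234 g → mol O = 0.1396
Ratios (÷ 0.1396): C 3.001, H 6.001, O 1.000
Ratio ≈ 3:6:1, so the empirical formula is C3H6O

C3H6O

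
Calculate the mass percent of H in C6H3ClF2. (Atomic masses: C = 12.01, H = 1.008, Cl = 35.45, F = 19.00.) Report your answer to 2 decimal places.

Molar mass = 6(12.01) + 3(1.008) + 1(35.45) + 2(19.00) = 148.534 g/mol
Mass of H per mole = 3 × 1.008 = 3.024 g
% H = 3.024 / 148.534 × 100 = 2.04%

2.04%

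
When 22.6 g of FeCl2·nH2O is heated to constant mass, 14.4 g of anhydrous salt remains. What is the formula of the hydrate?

FeCl2·4H2O

Mass of water lost = 22.6 − 14.4 = 8.2 g → 8.2 / 18.02 = 0.455 mol H2O
Molar mass of FeCl2 = 126.75 g/mol → mol FeCl2 = 14.4 / 126.75 = 0.1136
n = 0.455 / 0.1136 = 4.01 ≈ 4 → FeCl2·4H2O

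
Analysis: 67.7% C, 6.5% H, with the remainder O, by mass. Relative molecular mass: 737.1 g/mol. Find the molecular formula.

C42H48O12

Assume 100 g: 67.7 g C, 6.5 g H, 25.8 g O.
C: 67.7 g ÷ 12.01 g/mol = 5.637 mol
H: 6.5 g ÷ 1.008 g/mol = 6.448 mol
O: 25.8 g ÷ 16.00 g/mol = 1.613 mol
Smallest is O at 1.613 mol; normalising gives C 3.496, H 3.999, O 1.000
Scaling by 2: C 6.99, H 8.00, O 2.00 → C7H8O2
Empirical-formula mass = 124.13 g/mol
n = 737.1 / 124.13 = 5.94 ≈ 6
Molecular formula = (C7H8O2)×6 = C42H48O12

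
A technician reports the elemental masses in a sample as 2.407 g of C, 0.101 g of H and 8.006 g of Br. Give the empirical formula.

C2HBr

n(C) = 2.407/12.01 = 0.2004, n(H) = 0.101/1.008 = 0.1002, n(Br) = 8.006/79.90 = 0.1002
Ratios (÷ 0.1002): C 2.000, H 1.000, Br 1.000
≈ 2:1:1 → C2HBr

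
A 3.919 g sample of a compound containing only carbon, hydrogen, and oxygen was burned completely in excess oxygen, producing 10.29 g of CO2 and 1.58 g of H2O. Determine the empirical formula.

C4H3O

mol C = 10.29 / 44.01 = 0.2338; mass C = 0.2338 × 12.01 = 2.808 g
mol H = 2 × (1.58 / 18.02) = 0.1754; mass H = 0.1754 × 1.008 = 0.1768 g
mass O = 3.919 − (2.985) = 0.9342 g → mol O = 0.05839
Divide by the smallest (0.05839 mol O): C 4.005, H 3.003, O 1.000
Ratio ≈ 4:3:1, so the empirical formula is C4H3O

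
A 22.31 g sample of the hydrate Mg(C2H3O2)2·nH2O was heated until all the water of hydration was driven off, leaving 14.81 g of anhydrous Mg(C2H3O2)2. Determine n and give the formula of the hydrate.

Mg(C2H3O2)2·4H2O

Mass of water lost = 22.31 − 14.81 = 7.5 g → 7.5 / 18.02 = 0.4162 mol H2O
Molar mass of Mg(C2H3O2)2 = 142.40 g/mol → mol Mg(C2H3O2)2 = 14.81 / 142.40 = 0.104
n = 0.4162 / 0.104 = 4.00 ≈ 4 → Mg(C2H3O2)2·4H2O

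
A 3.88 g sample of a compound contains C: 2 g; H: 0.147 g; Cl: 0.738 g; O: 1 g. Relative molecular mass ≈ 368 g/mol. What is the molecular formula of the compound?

n(C) = 2/12.01 = 0.1665, n(H) = 0.147/1.008 = 0.1458, n(Cl) = 0.738/35.45 = 0.02082, n(O) = 1/16.00 = 0.0625
Smallest is Cl at 0.02082 mol; normalising gives C 7.999, H 7.005, Cl 1.000, O 3.002
Ratio ≈ 8:7:1:3, so the empirical formula is C8H7ClO3
Empirical-formula mass = 186.59 g/mol
n = 368 / 186.59 = 1.97 ≈ 2
Molecular formula = (C8H7ClO3)×2 = C16H14Cl2O6

C16H14Cl2O6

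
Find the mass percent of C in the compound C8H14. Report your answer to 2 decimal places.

Molar mass = 8(12.01) + 14(1.008) = 110.192 g/mol
Mass of C per mole = 8 × 12.01 = 96.080 g
% C = 96.080 / 110.192 × 100 = 87.19%

87.19%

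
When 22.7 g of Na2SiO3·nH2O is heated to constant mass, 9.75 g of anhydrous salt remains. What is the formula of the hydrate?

Mass of water lost = 22.7 − 9.75 = 12.95 g → 12.95 / 18.02 = 0.7186 mol H2O
Molar mass of Na2SiO3 = 122.07 g/mol → mol Na2SiO3 = 9.75 / 122.07 = 0.07987
n = 0.7186 / 0.07987 = 9.00 ≈ 9 → Na2SiO3·9H2O

Na2SiO3·9H2O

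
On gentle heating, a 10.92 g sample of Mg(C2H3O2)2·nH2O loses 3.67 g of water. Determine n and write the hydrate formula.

Mg(C2H3O2)2·4H2O

Mass of anhydrous Mg(C2H3O2)2 = 10.92 − 3.67 = 7.25 g
mol H2O = 3.67 / 18.02 = 0.2037
Molar mass of Mg(C2H3O2)2 = 142.40 g/mol → mol Mg(C2H3O2)2 = 7.25 / 142.40 = 0.05091
n = 0.2037 / 0.05091 = 4.00 ≈ 4 → Mg(C2H3O2)2·4H2O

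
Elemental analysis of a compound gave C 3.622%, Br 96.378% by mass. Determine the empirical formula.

Assume 100 g: 3.622 g C, 96.378 g Br.
n(C) = 3.622/12.01 = 0.3016, n(Br) = 96.378/79.90 = 1.206
Ratios (÷ 0.3016): C 1.000, Br 4.000
≈ 1:4 → CBr4

CBr4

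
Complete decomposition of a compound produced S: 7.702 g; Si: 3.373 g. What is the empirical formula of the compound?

S: 7.702 g ÷ 32.07 g/mol = 0.2402 mol
Si: 3.373 g ÷ 28.09 g/mol = 0.1201 mol
Ratios (÷ 0.1201): S 2.000, Si 1.000
Ratio ≈ 2:1, so the empirical formula is S2Si

S2Si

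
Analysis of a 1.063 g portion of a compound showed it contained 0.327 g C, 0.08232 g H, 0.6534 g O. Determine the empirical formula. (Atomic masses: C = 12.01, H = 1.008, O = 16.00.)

C2H6O3

n(C) = 0.327/12.01 = 0.02723, n(H) = 0.08232/1.008 = 0.08167, n(O) = 0.6534/16.00 = 0.04084
Divide by the smallest (0.02723 mol C): C 1.000, H 2.999, O 1.500
Multiply by 2: C 2.00, H 6.00, O 3.00 → C2H6O3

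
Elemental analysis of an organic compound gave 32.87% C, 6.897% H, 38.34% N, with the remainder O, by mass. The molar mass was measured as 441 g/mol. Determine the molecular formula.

Assume 100 g: 32.87 g C, 6.897 g H, 38.34 g N, 21.893 g O.
C: 32.87 g ÷ 12.01 g/mol = 2.737 mol
H: 6.897 g ÷ 1.008 g/mol = 6.842 mol
N: 38.34 g ÷ 14.01 g/mol = 2.737 mol
O: 21.893 g ÷ 16.00 g/mol = 1.368 mol
Ratios (÷ 1.368): C 2.000, H 5.001, N 2.000, O 1.000
≈ 2:5:2:1 → C2H5N2O
Empirical-formula mass = 73.08 g/mol
n = 441 / 73.08 = 6.03 ≈ 6
Molecular formula = (C2H5N2O)×6 = C12H30N12O6

C12H30N12O6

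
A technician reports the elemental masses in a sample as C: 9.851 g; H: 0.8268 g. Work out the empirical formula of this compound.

CH

Moles — C: 9.851 / 12.01 = 0.8202 mol; H: 0.8268 / 1.008 = 0.8202 mol
Smallest is C at 0.8202 mol; normalising gives C 1.000, H 1.000
Ratio ≈ 1:1, so the empirical formula is CH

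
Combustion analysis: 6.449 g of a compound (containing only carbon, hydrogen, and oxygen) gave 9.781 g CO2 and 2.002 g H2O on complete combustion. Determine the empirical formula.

mol C = 9.781 / 44.01 = 0.2222; mass C = 0.2222 × 12.01 = 2.669 g
mol H = 2 × (2.002 / 18.02) = 0.2222; mass H = 0.2222 × 1.008 = 0.2240 g
mass O = 6.449 − (2.893) = 3.556 g → mol O = 0.2222
Divide by the smallest (0.2222 mol H): C 1.000, H 1.000, O 1.000
→ CHO

CHO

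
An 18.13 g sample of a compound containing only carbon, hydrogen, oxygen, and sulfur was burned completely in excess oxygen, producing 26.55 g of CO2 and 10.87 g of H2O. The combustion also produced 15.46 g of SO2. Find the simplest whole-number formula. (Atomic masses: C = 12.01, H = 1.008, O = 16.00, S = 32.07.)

mol C = 26.55 / 44.01 = 0.6033; mass C = 0.6033 × 12.01 = 7.245 g
mol H = 2 × (10.87 / 18.02) = 1.206; mass H = 1.206 × 1.008 = 1.216 g
mol S = 15.46 / 64.07 = 0.2413; mass S = 7.738 g
mass O = 18.13 − (16.20) = 1.930 g → mol O = 0.1206
Smallest is O at 0.1206 mol; normalising gives C 5.001, H 10.001, O 1.000, S 2.000
≈ 5:10:1:2 → C5H10OS2

C5H10OS2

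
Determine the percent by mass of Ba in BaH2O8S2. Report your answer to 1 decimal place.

Molar mass = 1(137.33) + 2(1.008) + 8(16.00) + 2(32.07) = 331.486 g/mol
Mass of Ba per mole = 1 × 137.33 = 137.330 g
% Ba = 137.330 / 331.486 × 100 = 41.4%

41.4%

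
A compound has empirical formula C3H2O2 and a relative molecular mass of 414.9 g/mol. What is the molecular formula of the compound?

C18H12O12

Empirical-formula mass = 70.05 g/mol
n = 414.9 / 70.05 = 5.92 ≈ 6
Molecular formula = (C3H2O2)6 = C18H12O12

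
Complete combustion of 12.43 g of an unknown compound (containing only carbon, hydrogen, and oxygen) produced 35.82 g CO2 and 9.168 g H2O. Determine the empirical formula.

C8H10O

mol C = 35.82 / 44.01 = 0.8139; mass C = 0.8139 × 12.01 = 9.775 g
mol H = 2 × (9.168 / 18.02) = 1.018; mass H = 1.018 × 1.008 = 1.026 g
mass O = 12.43 − (10.80) = 1.629 g → mol O = 0.1018
Smallest is O at 0.1018 mol; normalising gives C 7.993, H 9.992, O 1.000
→ C8H10O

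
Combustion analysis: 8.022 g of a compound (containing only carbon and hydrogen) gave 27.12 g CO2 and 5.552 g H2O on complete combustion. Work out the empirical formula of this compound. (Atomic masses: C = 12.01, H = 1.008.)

CH

mol C = 27.12 / 44.01 = 0.6162; mass C = 0.6162 × 12.01 = 7.401 g
mol H = 2 × (5.552 / 18.02) = 0.6162; mass H = 0.6162 × 1.008 = 0.6211 g
Divide by the smallest (0.6162 mol H): C 1.000, H 1.000
→ CH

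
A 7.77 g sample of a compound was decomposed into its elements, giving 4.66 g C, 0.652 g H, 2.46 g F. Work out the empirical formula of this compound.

C3H5F

n(C) = 4.66/12.01 = 0.388, n(H) = 0.652/1.008 = 0.6468, n(F) = 2.46/19.00 = 0.1295
Ratios (÷ 0.1295): C 2.997, H 4.996, F 1.000
Ratio ≈ 3:5:1, so the empirical formula is C3H5F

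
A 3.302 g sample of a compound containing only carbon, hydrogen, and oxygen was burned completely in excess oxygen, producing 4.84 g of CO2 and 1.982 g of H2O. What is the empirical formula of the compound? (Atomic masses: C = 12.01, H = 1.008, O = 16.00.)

CH2O

mol C = 4.84 / 44.01 = 0.1100; mass C = 0.1100 × 12.01 = 1.321 g
mol H = 2 × (1.982 / 18.02) = 0.2200; mass H = 0.2200 × 1.008 = 0.2217 g
mass O = 3.302 − (1.543) = 1.759 g → mol O = 0.1100
Smallest is O at 0.11 mol; normalising gives C 1.000, H 2.000, O 1.000
≈ 1:2:1 → CH2O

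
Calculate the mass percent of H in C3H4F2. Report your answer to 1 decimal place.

5.2%

Molar mass = 3(12.01) + 4(1.008) + 2(19.00) = 78.062 g/mol
Mass of H per mole = 4 × 1.008 = 4.032 g
% H = 4.032 / 78.062 × 100 = 5.2%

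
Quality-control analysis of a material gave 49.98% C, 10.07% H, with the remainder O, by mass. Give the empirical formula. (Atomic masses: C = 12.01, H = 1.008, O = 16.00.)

C5H12O3

Assume 100 g: 49.98 g C, 10.07 g H, 39.95 g O.
n(C) = 49.98/12.01 = 4.162, n(H) = 10.07/1.008 = 9.99, n(O) = 39.95/16.00 = 2.497
Divide by the smallest (2.497 mol O): C 1.667, H 4.001, O 1.000
×3: C 5.00, H 12.00, O 3.00 → C5H12O3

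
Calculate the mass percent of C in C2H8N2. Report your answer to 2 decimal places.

Molar mass = 2(12.01) + 8(1.008) + 2(14.01) = 60.104 g/mol
Mass of C per mole = 2 × 12.01 = 24.020 g
% C = 24.020 / 60.104 × 100 = 39.96%

39.96%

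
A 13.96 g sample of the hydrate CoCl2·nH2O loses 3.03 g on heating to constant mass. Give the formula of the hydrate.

CoCl2·2H2O

Mass of anhydrous CoCl2 = 13.96 − 3.03 = 10.93 g
mol H2O = 3.03 / 18.02 = 0.1681
Molar mass of CoCl2 = 129.83 g/mol → mol CoCl2 = 10.93 / 129.83 = 0.08419
n = 0.1681 / 0.08419 = 2.00 ≈ 2 → CoCl2·2H2O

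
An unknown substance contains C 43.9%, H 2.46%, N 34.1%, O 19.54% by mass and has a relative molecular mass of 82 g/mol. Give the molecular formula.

Assume 100 g: 43.9 g C, 2.46 g H, 34.1 g N, 19.54 g O.
Moles — C: 43.9 / 12.01 = 3.655 mol; H: 2.46 / 1.008 = 2.44 mol; N: 34.1 / 14.01 = 2.434 mol; O: 19.54 / 16.00 = 1.221 mol
Divide by the smallest (1.221 mol O): C 2.993, H 1.998, N 1.993, O 1.000
Ratio ≈ 3:2:2:1, so the empirical formula is C3H2N2O
Empirical-formula mass = 82.07 g/mol
n = 82 / 82.07 = 1.00 ≈ 1
Molecular formula = empirical formula = C3H2N2O

C3H2N2O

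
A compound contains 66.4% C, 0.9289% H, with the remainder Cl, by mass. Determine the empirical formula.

C6HCl

Assume 100 g: 66.4 g C, 0.9289 g H, 32.671 g Cl.
n(C) = 66.4/12.01 = 5.529, n(H) = 0.9289/1.008 = 0.9215, n(Cl) = 32.671/35.45 = 0.9216
Ratios (÷ 0.9215): C 6.000, H 1.000, Cl 1.000
≈ 6:1:1 → C6HCl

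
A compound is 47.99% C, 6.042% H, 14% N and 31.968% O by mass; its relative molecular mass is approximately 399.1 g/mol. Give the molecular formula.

Assume 100 g: 47.99 g C, 6.042 g H, 14 g N, 31.968 g O.
Moles — C: 47.99 / 12.01 = 3.996 mol; H: 6.042 / 1.008 = 5.994 mol; N: 14 / 14.01 = 0.9993 mol; O: 31.968 / 16.00 = 1.998 mol
Divide by the smallest (0.9993 mol N): C 3.999, H 5.998, N 1.000, O 1.999
≈ 4:6:1:2 → C4H6NO2
Empirical-formula mass = 100.10 g/mol
n = 399.1 / 100.10 = 3.99 ≈ 4
Molecular formula = (C4H6NO2)×4 = C16H24N4O8

C16H24N4O8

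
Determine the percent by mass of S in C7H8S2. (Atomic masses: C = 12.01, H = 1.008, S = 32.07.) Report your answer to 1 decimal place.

41.0%

Molar mass = 7(12.01) + 8(1.008) + 2(32.07) = 156.274 g/mol
Mass of S per mole = 2 × 32.07 = 64.140 g
% S = 64.140 / 156.274 × 100 = 41.0%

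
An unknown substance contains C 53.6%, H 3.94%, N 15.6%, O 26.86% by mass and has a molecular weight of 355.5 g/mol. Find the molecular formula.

C16H14N4O6

Assume 100 g: 53.6 g C, 3.94 g H, 15.6 g N, 26.86 g O.
Moles — C: 53.6 / 12.01 = 4.463 mol; H: 3.94 / 1.008 = 3.909 mol; N: 15.6 / 14.01 = 1.113 mol; O: 26.86 / 16.00 = 1.679 mol
Smallest is N at 1.113 mol; normalising gives C 4.008, H 3.510, N 1.000, O 1.508
×2: C 8.02, H 7.02, N 2.00, O 3.02 → C8H7N2O3
Empirical-formula mass = 179.16 g/mol
n = 355.5 / 179.16 = 1.98 ≈ 2
Molecular formula = (C8H7N2O3)×2 = C16H14N4O6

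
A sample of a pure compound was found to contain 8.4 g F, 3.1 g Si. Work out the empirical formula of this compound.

Moles — F: 8.4 / 19.00 = 0.4421 mol; Si: 3.1 / 28.09 = 0.1104 mol
Smallest is Si at 0.1104 mol; normalising gives F 4.006, Si 1.000
Ratio ≈ 4:1, so the empirical formula is F4Si

F4Si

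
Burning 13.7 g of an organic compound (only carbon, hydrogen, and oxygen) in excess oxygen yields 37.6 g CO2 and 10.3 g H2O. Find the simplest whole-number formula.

mol C = 37.6 / 44.01 = 0.8544; mass C = 0.8544 × 12.01 = 10.26 g
mol H = 2 × (10.3 / 18.02) = 1.143; mass H = 1.143 × 1.008 = 1.152 g
mass O = 13.7 − (11.41) = 2.287 g → mol O = 0.1429
Smallest is O at 0.1429 mol; normalising gives C 5.977, H 7.998, O 1.000
Ratio ≈ 6:8:1, so the empirical formula is C6H8O

C6H8O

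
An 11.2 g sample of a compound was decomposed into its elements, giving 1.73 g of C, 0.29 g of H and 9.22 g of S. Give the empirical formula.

Moles — C: 1.73 / 12.01 = 0.144 mol; H: 0.29 / 1.008 = 0.2877 mol; S: 9.22 / 32.07 = 0.2875 mol
Ratios (÷ 0.144): C 1.000, H 1.997, S 1.996
→ CH2S2

CH2S2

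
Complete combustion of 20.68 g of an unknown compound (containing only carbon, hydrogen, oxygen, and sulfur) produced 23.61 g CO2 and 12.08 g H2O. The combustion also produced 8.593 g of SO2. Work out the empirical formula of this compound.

C4H10O4S

mol C = 23.61 / 44.01 = 0.5365; mass C = 0.5365 × 12.01 = 6.443 g
mol H = 2 × (12.08 / 18.02) = 1.341; mass H = 1.341 × 1.008 = 1.351 g
mol S = 8.593 / 64.07 = 0.1341; mass S = 4.301 g
mass O = 20.68 − (12.10) = 8.584 g → mol O = 0.5365
Ratios (÷ 0.1341): C 4.000, H 9.997, O 4.000, S 1.000
Ratio ≈ 4:10:4:1, so the empirical formula is C4H10O4S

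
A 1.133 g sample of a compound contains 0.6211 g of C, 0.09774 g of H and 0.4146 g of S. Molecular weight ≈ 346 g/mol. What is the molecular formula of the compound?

C16H30S4

Moles — C: 0.6211 / 12.01 = 0.05172 mol; H: 0.09774 / 1.008 = 0.09696 mol; S: 0.4146 / 32.07 = 0.01293 mol
Ratios (÷ 0.01293): C 4.000, H 7.500, S 1.000
×2: C 8.00, H 15.00, S 2.00 → C8H15S2
Empirical-formula mass = 175.34 g/mol
n = 346 / 175.34 = 1.97 ≈ 2
Molecular formula = (C8H15S2)×2 = C16H30S4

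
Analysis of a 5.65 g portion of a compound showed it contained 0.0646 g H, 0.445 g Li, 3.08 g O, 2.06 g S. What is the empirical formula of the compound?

n(H) = 0.0646/1.008 = 0.06409, n(Li) = 0.445/6.94 = 0.06412, n(O) = 3.08/16.00 = 0.1925, n(S) = 2.06/32.07 = 0.06423
Smallest is H at 0.06409 mol; normalising gives H 1.000, Li 1.001, O 3.004, S 1.002
≈ 1:1:3:1 → HLiO3S

HLiO3S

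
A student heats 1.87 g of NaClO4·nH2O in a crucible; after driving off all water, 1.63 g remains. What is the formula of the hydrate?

Mass of water lost = 1.87 − 1.63 = 0.24 g → 0.24 / 18.02 = 0.01332 mol H2O
Molar mass of NaClO4 = 122.44 g/mol → mol NaClO4 = 1.63 / 122.44 = 0.01331
n = 0.01332 / 0.01331 = 1.00 ≈ 1 → NaClO4·H2O

NaClO4·H2O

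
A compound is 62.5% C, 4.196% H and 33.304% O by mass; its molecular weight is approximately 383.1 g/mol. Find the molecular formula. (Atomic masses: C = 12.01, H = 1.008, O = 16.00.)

Assume 100 g: 62.5 g C, 4.196 g H, 33.304 g O.
C: 62.5 g ÷ 12.01 g/mol = 5.204 mol
H: 4.196 g ÷ 1.008 g/mol = 4.163 mol
O: 33.304 g ÷ 16.00 g/mol = 2.082 mol
Divide by the smallest (2.082 mol O): C 2.500, H 2.000, O 1.000
Multiply by 2: C 5.00, H 4.00, O 2.00 → C5H4O2
Empirical-formula mass = 96.08 g/mol
n = 383.1 / 96.08 = 3.99 ≈ 4
Molecular formula = (C5H4O2)×4 = C20H16O8

C20H16O8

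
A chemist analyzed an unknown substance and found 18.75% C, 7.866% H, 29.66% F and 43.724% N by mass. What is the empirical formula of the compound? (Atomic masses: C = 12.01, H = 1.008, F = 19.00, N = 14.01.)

Assume 100 g: 18.75 g C, 7.866 g H, 29.66 g F, 43.724 g N.
n(C) = 18.75/12.01 = 1.561, n(H) = 7.866/1.008 = 7.804, n(F) = 29.66/19.00 = 1.561, n(N) = 43.724/14.01 = 3.121
Ratios (÷ 1.561): C 1.000, H 4.999, F 1.000, N 1.999
≈ 1:5:1:2 → CH5FN2

CH5FN2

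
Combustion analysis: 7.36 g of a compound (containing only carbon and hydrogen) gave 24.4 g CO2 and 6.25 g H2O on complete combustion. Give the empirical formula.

C4H5

mol C = 24.4 / 44.01 = 0.5544; mass C = 0.5544 × 12.01 = 6.659 g
mol H = 2 × (6.25 / 18.02) = 0.6937; mass H = 0.6937 × 1.008 = 0.6992 g
Smallest is C at 0.5544 mol; normalising gives C 1.000, H 1.251
Scaling by 4: C 4.00, H 5.00 → C4H5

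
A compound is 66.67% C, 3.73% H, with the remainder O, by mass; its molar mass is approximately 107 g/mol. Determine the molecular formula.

Assume 100 g: 66.67 g C, 3.73 g H, 29.6 g O.
C: 66.67 g ÷ 12.01 g/mol = 5.551 mol
H: 3.73 g ÷ 1.008 g/mol = 3.7 mol
O: 29.6 g ÷ 16.00 g/mol = 1.85 mol
Ratios (÷ 1.85): C 3.001, H 2.000, O 1.000
≈ 3:2:1 → C3H2O
Empirical-formula mass = 54.05 g/mol
n = 107 / 54.05 = 1.98 ≈ 2
Molecular formula = (C3H2O)×2 = C6H4O2

C6H4O2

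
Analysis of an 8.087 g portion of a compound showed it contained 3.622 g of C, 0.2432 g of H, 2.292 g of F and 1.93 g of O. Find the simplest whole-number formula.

C5H4F2O2

C: 3.622 g ÷ 12.01 g/mol = 0.3016 mol
H: 0.2432 g ÷ 1.008 g/mol = 0.2413 mol
F: 2.292 g ÷ 19.00 g/mol = 0.1206 mol
O: 1.93 g ÷ 16.00 g/mol = 0.1206 mol
Divide by the smallest (0.1206 mol O): C 2.500, H 2.000, F 1.000, O 1.000
Multiply by 2: C 5.00, H 4.00, F 2.00, O 2.00 → C5H4F2O2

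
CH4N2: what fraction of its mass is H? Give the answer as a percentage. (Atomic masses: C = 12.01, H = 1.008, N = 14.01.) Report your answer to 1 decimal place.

Molar mass = 1(12.01) + 4(1.008) + 2(14.01) = 44.062 g/mol
Mass of H per mole = 4 × 1.008 = 4.032 g
% H = 4.032 / 44.062 × 100 = 9.2%

9.2%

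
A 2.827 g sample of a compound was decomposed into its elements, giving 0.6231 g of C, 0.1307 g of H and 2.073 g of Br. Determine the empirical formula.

C2H5Br

C: 0.6231 g ÷ 12.01 g/mol = 0.05188 mol
H: 0.1307 g ÷ 1.008 g/mol = 0.1297 mol
Br: 2.073 g ÷ 79.90 g/mol = 0.02594 mol
Ratios (÷ 0.02594): C 2.000, H 4.998, Br 1.000
Ratio ≈ 2:5:1, so the empirical formula is C2H5Br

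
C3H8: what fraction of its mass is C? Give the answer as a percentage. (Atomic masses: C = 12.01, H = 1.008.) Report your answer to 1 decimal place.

Molar mass = 3(12.01) + 8(1.008) = 44.094 g/mol
Mass of C per mole = 3 × 12.01 = 36.030 g
% C = 36.030 / 44.094 × 100 = 81.7%

81.7%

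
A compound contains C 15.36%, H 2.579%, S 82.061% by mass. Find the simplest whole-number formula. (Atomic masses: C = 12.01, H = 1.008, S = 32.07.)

Assume 100 g: 15.36 g C, 2.579 g H, 82.061 g S.
n(C) = 15.36/12.01 = 1.279, n(H) = 2.579/1.008 = 2.559, n(S) = 82.061/32.07 = 2.559
Divide by the smallest (1.279 mol C): C 1.000, H 2.001, S 2.001
≈ 1:2:2 → CH2S2

CH2S2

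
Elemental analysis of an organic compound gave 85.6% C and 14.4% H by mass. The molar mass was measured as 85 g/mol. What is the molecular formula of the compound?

C6H12

Assume 100 g: 85.6 g C, 14.4 g H.
n(C) = 85.6/12.01 = 7.127, n(H) = 14.4/1.008 = 14.29
Divide by the smallest (7.127 mol C): C 1.000, H 2.004
→ CH2
Empirical-formula mass = 14.03 g/mol
n = 85 / 14.03 = 6.06 ≈ 6
Molecular formula = (CH2)×6 = C6H12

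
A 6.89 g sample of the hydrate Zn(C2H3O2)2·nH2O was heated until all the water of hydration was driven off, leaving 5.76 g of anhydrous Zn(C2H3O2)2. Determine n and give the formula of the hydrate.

Zn(C2H3O2)2·2H2O

Mass of water lost = 6.89 − 5.76 = 1.13 g → 1.13 / 18.02 = 0.06271 mol H2O
Molar mass of Zn(C2H3O2)2 = 183.47 g/mol → mol Zn(C2H3O2)2 = 5.76 / 183.47 = 0.0314
n = 0.06271 / 0.0314 = 2.00 ≈ 2 → Zn(C2H3O2)2·2H2O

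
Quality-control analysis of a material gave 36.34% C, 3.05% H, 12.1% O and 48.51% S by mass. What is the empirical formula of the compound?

C4H4OS2

Assume 100 g: 36.34 g C, 3.05 g H, 12.1 g O, 48.51 g S.
C: 36.34 g ÷ 12.01 g/mol = 3.026 mol
H: 3.05 g ÷ 1.008 g/mol = 3.026 mol
O: 12.1 g ÷ 16.00 g/mol = 0.7562 mol
S: 48.51 g ÷ 32.07 g/mol = 1.513 mol
Divide by the smallest (0.7562 mol O): C 4.001, H 4.001, O 1.000, S 2.000
→ C4H4OS2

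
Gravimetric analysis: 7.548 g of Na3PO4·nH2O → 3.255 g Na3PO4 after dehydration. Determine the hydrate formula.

Na3PO4·12H2O

Mass of water lost = 7.548 − 3.255 = 4.293 g → 4.293 / 18.02 = 0.2382 mol H2O
Molar mass of Na3PO4 = 163.94 g/mol → mol Na3PO4 = 3.255 / 163.94 = 0.01985
n = 0.2382 / 0.01985 = 12.00 ≈ 12 → Na3PO4·12H2O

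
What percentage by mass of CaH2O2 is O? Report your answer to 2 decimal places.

Molar mass = 1(40.08) + 2(1.008) + 2(16.00) = 74.096 g/mol
Mass of O per mole = 2 × 16.00 = 32.000 g
% O = 32.000 / 74.096 × 100 = 43.19%

43.19%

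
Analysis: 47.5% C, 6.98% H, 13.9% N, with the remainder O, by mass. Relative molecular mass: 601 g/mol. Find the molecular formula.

C24H42N6O12

Assume 100 g: 47.5 g C, 6.98 g H, 13.9 g N, 31.62 g O.
n(C) = 47.5/12.01 = 3.955, n(H) = 6.98/1.008 = 6.925, n(N) = 13.9/14.01 = 0.9921, n(O) = 31.62/16.00 = 1.976
Ratios (÷ 0.9921): C 3.986, H 6.979, N 1.000, O 1.992
Ratio ≈ 4:7:1:2, so the empirical formula is C4H7NO2
Empirical-formula mass = 101.11 g/mol
n = 601 / 101.11 = 5.94 ≈ 6
Molecular formula = (C4H7NO2)×6 = C24H42N6O12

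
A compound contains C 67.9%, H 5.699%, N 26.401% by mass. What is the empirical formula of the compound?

Assume 100 g: 67.9 g C, 5.699 g H, 26.401 g N.
Moles — C: 67.9 / 12.01 = 5.654 mol; H: 5.699 / 1.008 = 5.654 mol; N: 26.401 / 14.01 = 1.884 mol
Divide by the smallest (1.884 mol N): C 3.000, H 3.000, N 1.000
≈ 3:3:1 → C3H3N

C3H3N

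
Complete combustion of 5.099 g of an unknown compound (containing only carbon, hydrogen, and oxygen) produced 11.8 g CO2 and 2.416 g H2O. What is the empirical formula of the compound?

mol C = 11.8 / 44.01 = 0.2681; mass C = 0.2681 × 12.01 = 3.220 g
mol H = 2 × (2.416 / 18.02) = 0.2681; mass H = 0.2681 × 1.008 = 0.2703 g
mass O = 5.099 − (3.490) = 1.609 g → mol O = 0.1005
Ratios (÷ 0.1005): C 2.667, H 2.667, O 1.000
Scaling by 3: C 8.00, H 8.00, O 3.00 → C8H8O3

C8H8O3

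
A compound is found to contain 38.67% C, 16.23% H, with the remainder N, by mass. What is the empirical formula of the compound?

Assume 100 g: 38.67 g C, 16.23 g H, 45.1 g N.
C: 38.67 g ÷ 12.01 g/mol = 3.22 mol
H: 16.23 g ÷ 1.008 g/mol = 16.1 mol
N: 45.1 g ÷ 14.01 g/mol = 3.219 mol
Smallest is N at 3.219 mol; normalising gives C 1.000, H 5.002, N 1.000
→ CH5N

CH5N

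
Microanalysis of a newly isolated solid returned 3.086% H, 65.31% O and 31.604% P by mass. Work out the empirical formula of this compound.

Assume 100 g: 3.086 g H, 65.31 g O, 31.604 g P.
H: 3.086 g ÷ 1.008 g/mol = 3.062 mol
O: 65.31 g ÷ 16.00 g/mol = 4.082 mol
P: 31.604 g ÷ 30.97 g/mol = 1.02 mol
Ratios (÷ 1.02): H 3.000, O 4.000, P 1.000
→ H3O4P

H3O4P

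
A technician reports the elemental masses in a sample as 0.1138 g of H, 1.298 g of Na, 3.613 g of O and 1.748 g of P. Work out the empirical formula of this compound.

Moles — H: 0.1138 / 1.008 = 0.1129 mol; Na: 1.298 / 22.99 = 0.05646 mol; O: 3.613 / 16.00 = 0.2258 mol; P: 1.748 / 30.97 = 0.05644 mol
Ratios (÷ 0.05644): H 2.000, Na 1.000, O 4.001, P 1.000
→ H2NaO4P

H2NaO4P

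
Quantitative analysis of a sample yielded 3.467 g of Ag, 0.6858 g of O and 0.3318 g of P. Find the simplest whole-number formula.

Ag3O4P

Ag: 3.467 g ÷ 107.87 g/mol = 0.03214 mol
O: 0.6858 g ÷ 16.00 g/mol = 0.04286 mol
P: 0.3318 g ÷ 30.97 g/mol = 0.01071 mol
Ratios (÷ 0.01071): Ag 3.000, O 4.001, P 1.000
Ratio ≈ 3:4:1, so the empirical formula is Ag3O4P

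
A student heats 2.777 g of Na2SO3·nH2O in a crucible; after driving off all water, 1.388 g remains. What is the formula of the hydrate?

Mass of water lost = 2.777 − 1.388 = 1.389 g → 1.389 / 18.02 = 0.07708 mol H2O
Molar mass of Na2SO3 = 126.05 g/mol → mol Na2SO3 = 1.388 / 126.05 = 0.01101
n = 0.07708 / 0.01101 = 7.00 ≈ 7 → Na2SO3·7H2O

Na2SO3·7H2O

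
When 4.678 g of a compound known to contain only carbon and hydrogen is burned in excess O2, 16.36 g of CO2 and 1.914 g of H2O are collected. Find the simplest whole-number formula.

mol C = 16.36 / 44.01 = 0.3717; mass C = 0.3717 × 12.01 = 4.465 g
mol H = 2 × (1.914 / 18.02) = 0.2124; mass H = 0.2124 × 1.008 = 0.2141 g
Smallest is H at 0.2124 mol; normalising gives C 1.750, H 1.000
Scaling by 4: C 7.00, H 4.00 → C7H4

C7H4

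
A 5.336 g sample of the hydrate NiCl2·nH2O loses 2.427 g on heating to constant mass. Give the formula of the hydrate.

Mass of anhydrous NiCl2 = 5.336 − 2.427 = 2.909 g
mol H2O = 2.427 / 18.02 = 0.1347
Molar mass of NiCl2 = 129.59 g/mol → mol NiCl2 = 2.909 / 129.59 = 0.02245
n = 0.1347 / 0.02245 = 6.00 ≈ 6 → NiCl2·6H2O

NiCl2·6H2O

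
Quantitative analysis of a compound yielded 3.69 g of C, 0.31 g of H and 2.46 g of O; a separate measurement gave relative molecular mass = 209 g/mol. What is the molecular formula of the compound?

C10H10O5

C: 3.69 g ÷ 12.01 g/mol = 0.3072 mol
H: 0.31 g ÷ 1.008 g/mol = 0.3075 mol
O: 2.46 g ÷ 16.00 g/mol = 0.1537 mol
Divide by the smallest (0.1537 mol O): C 1.998, H 2.000, O 1.000
≈ 2:2:1 → C2H2O
Empirical-formula mass = 42.04 g/mol
n = 209 / 42.04 = 4.97 ≈ 5
Molecular formula = (C2H2O)×5 = C10H10O5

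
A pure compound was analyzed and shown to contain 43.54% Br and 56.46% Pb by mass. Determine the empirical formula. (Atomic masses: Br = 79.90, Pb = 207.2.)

Assume 100 g: 43.54 g Br, 56.46 g Pb.
n(Br) = 43.54/79.90 = 0.5449, n(Pb) = 56.46/207.2 = 0.2725
Divide by the smallest (0.2725 mol Pb): Br 2.000, Pb 1.000
Ratio ≈ 2:1, so the empirical formula is Br2Pb

Br2Pb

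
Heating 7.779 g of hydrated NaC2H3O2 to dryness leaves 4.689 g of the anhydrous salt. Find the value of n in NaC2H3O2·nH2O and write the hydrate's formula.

Mass of water lost = 7.779 − 4.689 = 3.09 g → 3.09 / 18.02 = 0.1715 mol H2O
Molar mass of NaC2H3O2 = 82.03 g/mol → mol NaC2H3O2 = 4.689 / 82.03 = 0.05716
n = 0.1715 / 0.05716 = 3.00 ≈ 3 → NaC2H3O2·3H2O

NaC2H3O2·3H2O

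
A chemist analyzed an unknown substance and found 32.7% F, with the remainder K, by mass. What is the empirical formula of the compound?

Assume 100 g: 32.7 g F, 67.3 g K.
n(F) = 32.7/19.00 = 1.721, n(K) = 67.3/39.10 = 1.721
Divide by the smallest (1.721 mol F): F 1.000, K 1.000
≈ 1:1 → FK

FK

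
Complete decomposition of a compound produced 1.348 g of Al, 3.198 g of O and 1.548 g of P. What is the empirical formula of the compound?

Moles — Al: 1.348 / 26.98 = 0.04996 mol; O: 3.198 / 16.00 = 0.1999 mol; P: 1.548 / 30.97 = 0.04998 mol
Divide by the smallest (0.04996 mol Al): Al 1.000, O 4.000, P 1.000
→ AlO4P

AlO4P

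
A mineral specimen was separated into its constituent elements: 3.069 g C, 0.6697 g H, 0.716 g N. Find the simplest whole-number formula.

C5H13N

n(C) = 3.069/12.01 = 0.2555, n(H) = 0.6697/1.008 = 0.6644, n(N) = 0.716/14.01 = 0.05111
Divide by the smallest (0.05111 mol N): C 5.000, H 13.000, N 1.000
Ratio ≈ 5:13:1, so the empirical formula is C5H13N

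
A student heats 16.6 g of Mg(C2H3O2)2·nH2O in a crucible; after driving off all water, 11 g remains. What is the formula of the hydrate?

Mg(C2H3O2)2·4H2O

Mass of water lost = 16.6 − 11 = 5.6 g → 5.6 / 18.02 = 0.3108 mol H2O
Molar mass of Mg(C2H3O2)2 = 142.40 g/mol → mol Mg(C2H3O2)2 = 11 / 142.40 = 0.07725
n = 0.3108 / 0.07725 = 4.02 ≈ 4 → Mg(C2H3O2)2·4H2O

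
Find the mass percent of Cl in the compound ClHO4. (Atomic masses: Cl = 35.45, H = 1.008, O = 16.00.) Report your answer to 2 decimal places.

Molar mass = 1(35.45) + 1(1.008) + 4(16.00) = 100.458 g/mol
Mass of Cl per mole = 1 × 35.45 = 35.450 g
% Cl = 35.450 / 100.458 × 100 = 35.29%

35.29%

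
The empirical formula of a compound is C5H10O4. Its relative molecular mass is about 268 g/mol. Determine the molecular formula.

C10H20O8

Empirical-formula mass = 134.13 g/mol
n = 268 / 134.13 = 2.00 ≈ 2
Molecular formula = (C5H10O4)2 = C10H20O8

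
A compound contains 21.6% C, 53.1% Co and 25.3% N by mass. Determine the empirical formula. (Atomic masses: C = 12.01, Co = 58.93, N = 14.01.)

Assume 100 g: 21.6 g C, 53.1 g Co, 25.3 g N.
C: 21.6 g ÷ 12.01 g/mol = 1.799 mol
Co: 53.1 g ÷ 58.93 g/mol = 0.9011 mol
N: 25.3 g ÷ 14.01 g/mol = 1.806 mol
Divide by the smallest (0.9011 mol Co): C 1.996, Co 1.000, N 2.004
→ C2CoN2

C2CoN2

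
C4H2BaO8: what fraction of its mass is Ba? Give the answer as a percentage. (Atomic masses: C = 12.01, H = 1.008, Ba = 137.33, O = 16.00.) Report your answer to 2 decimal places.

43.54%

Molar mass = 4(12.01) + 2(1.008) + 1(137.33) + 8(16.00) = 315.386 g/mol
Mass of Ba per mole = 1 × 137.33 = 137.330 g
% Ba = 137.330 / 315.386 × 100 = 43.54%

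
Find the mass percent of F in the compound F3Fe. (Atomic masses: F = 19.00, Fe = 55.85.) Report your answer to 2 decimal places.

50.51%

Molar mass = 3(19.00) + 1(55.85) = 112.850 g/mol
Mass of F per mole = 3 × 19.00 = 57.000 g
% F = 57.000 / 112.850 × 100 = 50.51%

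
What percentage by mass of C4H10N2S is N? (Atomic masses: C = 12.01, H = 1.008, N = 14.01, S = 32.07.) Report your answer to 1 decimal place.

23.7%

Molar mass = 4(12.01) + 10(1.008) + 2(14.01) + 1(32.07) = 118.210 g/mol
Mass of N per mole = 2 × 14.01 = 28.020 g
% N = 28.020 / 118.210 × 100 = 23.7%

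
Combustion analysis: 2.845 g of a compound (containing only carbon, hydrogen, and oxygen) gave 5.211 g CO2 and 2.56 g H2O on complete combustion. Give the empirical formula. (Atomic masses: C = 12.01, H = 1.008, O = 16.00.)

C5H12O3

mol C = 5.211 / 44.01 = 0.1184; mass C = 0.1184 × 12.01 = 1.422 g
mol H = 2 × (2.56 / 18.02) = 0.2841; mass H = 0.2841 × 1.008 = 0.2864 g
mass O = 2.845 − (1.708) = 1.137 g → mol O = 0.07103
Smallest is O at 0.07103 mol; normalising gives C 1.667, H 4.000, O 1.000
Multiply by 3: C 5.00, H 12.00, O 3.00 → C5H12O3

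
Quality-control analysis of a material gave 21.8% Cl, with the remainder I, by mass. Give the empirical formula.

ClI

Assume 100 g: 21.8 g Cl, 78.2 g I.
n(Cl) = 21.8/35.45 = 0.615, n(I) = 78.2/126.90 = 0.6162
Ratios (÷ 0.615): Cl 1.000, I 1.002
≈ 1:1 → ClI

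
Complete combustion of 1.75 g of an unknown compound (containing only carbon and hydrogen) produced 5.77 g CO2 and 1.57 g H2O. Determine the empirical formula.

mol C = 5.77 / 44.01 = 0.1311; mass C = 0.1311 × 12.01 = 1.575 g
mol H = 2 × (1.57 / 18.02) = 0.1743; mass H = 0.1743 × 1.008 = 0.1756 g
Smallest is C at 0.1311 mol; normalising gives C 1.000, H 1.329
Scaling by 3: C 3.00, H 3.99 → C3H4

C3H4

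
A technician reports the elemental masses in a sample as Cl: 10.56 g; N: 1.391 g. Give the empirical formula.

Cl: 10.56 g ÷ 35.45 g/mol = 0.2979 mol
N: 1.391 g ÷ 14.01 g/mol = 0.09929 mol
Smallest is N at 0.09929 mol; normalising gives Cl 3.000, N 1.000
→ Cl3N

Cl3N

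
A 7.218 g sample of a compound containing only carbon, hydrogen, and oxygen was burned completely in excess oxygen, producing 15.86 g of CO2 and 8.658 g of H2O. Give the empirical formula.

C3H8O

mol C = 15.86 / 44.01 = 0.3604; mass C = 0.3604 × 12.01 = 4.328 g
mol H = 2 × (8.658 / 18.02) = 0.9609; mass H = 0.9609 × 1.008 = 0.9686 g
mass O = 7.218 − (5.297) = 1.921 g → mol O = 0.1201
Smallest is O at 0.1201 mol; normalising gives C 3.001, H 8.002, O 1.000
→ C3H8O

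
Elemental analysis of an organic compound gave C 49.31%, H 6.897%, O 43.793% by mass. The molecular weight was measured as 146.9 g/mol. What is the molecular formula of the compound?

C6H10O4

Assume 100 g: 49.31 g C, 6.897 g H, 43.793 g O.
Moles — C: 49.31 / 12.01 = 4.106 mol; H: 6.897 / 1.008 = 6.842 mol; O: 43.793 / 16.00 = 2.737 mol
Ratios (÷ 2.737): C 1.500, H 2.500, O 1.000
×2: C 3.00, H 5.00, O 2.00 → C3H5O2
Empirical-formula mass = 73.07 g/mol
n = 146.9 / 73.07 = 2.01 ≈ 2
Molecular formula = (C3H5O2)×2 = C6H10O4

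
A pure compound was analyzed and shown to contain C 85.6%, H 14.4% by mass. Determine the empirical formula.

CH2

Assume 100 g: 85.6 g C, 14.4 g H.
C: 85.6 g ÷ 12.01 g/mol = 7.127 mol
H: 14.4 g ÷ 1.008 g/mol = 14.29 mol
Smallest is C at 7.127 mol; normalising gives C 1.000, H 2.004
Ratio ≈ 1:2, so the empirical formula is CH2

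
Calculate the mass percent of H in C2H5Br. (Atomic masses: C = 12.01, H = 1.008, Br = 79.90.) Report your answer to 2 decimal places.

4.63%

Molar mass = 2(12.01) + 5(1.008) + 1(79.90) = 108.960 g/mol
Mass of H per mole = 5 × 1.008 = 5.040 g
% H = 5.040 / 108.960 × 100 = 4.63%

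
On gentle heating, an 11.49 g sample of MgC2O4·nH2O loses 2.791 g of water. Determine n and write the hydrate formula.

MgC2O4·2H2O

Mass of anhydrous MgC2O4 = 11.49 − 2.791 = 8.699 g
mol H2O = 2.791 / 18.02 = 0.1549
Molar mass of MgC2O4 = 112.33 g/mol → mol MgC2O4 = 8.699 / 112.33 = 0.07744
n = 0.1549 / 0.07744 = 2.00 ≈ 2 → MgC2O4·2H2O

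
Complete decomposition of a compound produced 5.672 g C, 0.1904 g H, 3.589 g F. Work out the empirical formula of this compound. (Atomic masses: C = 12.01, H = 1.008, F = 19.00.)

C5H2F2

n(C) = 5.672/12.01 = 0.4723, n(H) = 0.1904/1.008 = 0.1889, n(F) = 3.589/19.00 = 0.1889
Divide by the smallest (0.1889 mol H): C 2.500, H 1.000, F 1.000
×2: C 5.00, H 2.00, F 2.00 → C5H2F2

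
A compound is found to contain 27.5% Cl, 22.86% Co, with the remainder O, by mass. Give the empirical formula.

Assume 100 g: 27.5 g Cl, 22.86 g Co, 49.64 g O.
n(Cl) = 27.5/35.45 = 0.7757, n(Co) = 22.86/58.93 = 0.3879, n(O) = 49.64/16.00 = 3.103
Divide by the smallest (0.3879 mol Co): Cl 2.000, Co 1.000, O 7.998
Ratio ≈ 2:1:8, so the empirical formula is Cl2CoO8

Cl2CoO8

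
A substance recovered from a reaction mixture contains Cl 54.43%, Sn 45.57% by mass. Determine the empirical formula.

Cl4Sn

Assume 100 g: 54.43 g Cl, 45.57 g Sn.
Moles — Cl: 54.43 / 35.45 = 1.535 mol; Sn: 45.57 / 118.71 = 0.3839 mol
Smallest is Sn at 0.3839 mol; normalising gives Cl 4.000, Sn 1.000
Ratio ≈ 4:1, so the empirical formula is Cl4Sn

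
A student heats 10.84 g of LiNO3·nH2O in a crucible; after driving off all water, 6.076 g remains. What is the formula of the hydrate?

Mass of water lost = 10.84 − 6.076 = 4.764 g → 4.764 / 18.02 = 0.2644 mol H2O
Molar mass of LiNO3 = 68.95 g/mol → mol LiNO3 = 6.076 / 68.95 = 0.08812
n = 0.2644 / 0.08812 = 3.00 ≈ 3 → LiNO3·3H2O

LiNO3·3H2O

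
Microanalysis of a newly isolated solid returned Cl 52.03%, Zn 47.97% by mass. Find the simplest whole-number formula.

Cl2Zn

Assume 100 g: 52.03 g Cl, 47.97 g Zn.
n(Cl) = 52.03/35.45 = 1.468, n(Zn) = 47.97/65.38 = 0.7337
Smallest is Zn at 0.7337 mol; normalising gives Cl 2.000, Zn 1.000
Ratio ≈ 2:1, so the empirical formula is Cl2Zn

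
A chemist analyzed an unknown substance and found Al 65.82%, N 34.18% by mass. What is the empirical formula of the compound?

AlN

Assume 100 g: 65.82 g Al, 34.18 g N.
Moles — Al: 65.82 / 26.98 = 2.44 mol; N: 34.18 / 14.01 = 2.44 mol
Divide by the smallest (2.44 mol Al): Al 1.000, N 1.000
Ratio ≈ 1:1, so the empirical formula is AlN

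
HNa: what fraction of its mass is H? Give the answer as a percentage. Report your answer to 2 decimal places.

Molar mass = 1(1.008) + 1(22.99) = 23.998 g/mol
Mass of H per mole = 1 × 1.008 = 1.008 g
% H = 1.008 / 23.998 × 100 = 4.20%

4.20%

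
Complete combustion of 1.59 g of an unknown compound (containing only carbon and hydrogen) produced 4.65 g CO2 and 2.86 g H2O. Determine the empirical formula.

mol C = 4.65 / 44.01 = 0.1057; mass C = 0.1057 × 12.01 = 1.269 g
mol H = 2 × (2.86 / 18.02) = 0.3174; mass H = 0.3174 × 1.008 = 0.3200 g
Smallest is C at 0.1057 mol; normalising gives C 1.000, H 3.004
≈ 1:3 → CH3

CH3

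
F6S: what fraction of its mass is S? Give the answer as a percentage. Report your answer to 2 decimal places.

Molar mass = 6(19.00) + 1(32.07) = 146.070 g/mol
Mass of S per mole = 1 × 32.07 = 32.070 g
% S = 32.070 / 146.070 × 100 = 21.96%

21.96%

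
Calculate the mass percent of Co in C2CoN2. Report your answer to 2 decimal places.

53.10%

Molar mass = 2(12.01) + 1(58.93) + 2(14.01) = 110.970 g/mol
Mass of Co per mole = 1 × 58.93 = 58.930 g
% Co = 58.930 / 110.970 × 100 = 53.10%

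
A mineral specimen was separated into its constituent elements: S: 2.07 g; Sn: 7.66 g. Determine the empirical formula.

S: 2.07 g ÷ 32.07 g/mol = 0.06455 mol
Sn: 7.66 g ÷ 118.71 g/mol = 0.06453 mol
Divide by the smallest (0.06453 mol Sn): S 1.000, Sn 1.000
→ SSn

SSn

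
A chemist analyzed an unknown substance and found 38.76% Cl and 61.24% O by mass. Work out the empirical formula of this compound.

Assume 100 g: 38.76 g Cl, 61.24 g O.
n(Cl) = 38.76/35.45 = 1.093, n(O) = 61.24/16.00 = 3.828
Ratios (÷ 1.093): Cl 1.000, O 3.501
×2: Cl 2.00, O 7.00 → Cl2O7

Cl2O7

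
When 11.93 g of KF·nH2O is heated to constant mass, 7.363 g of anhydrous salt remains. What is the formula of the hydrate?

KF·2H2O

Mass of water lost = 11.93 − 7.363 = 4.567 g → 4.567 / 18.02 = 0.2534 mol H2O
Molar mass of KF = 58.10 g/mol → mol KF = 7.363 / 58.10 = 0.1267
n = 0.2534 / 0.1267 = 2.00 ≈ 2 → KF·2H2O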